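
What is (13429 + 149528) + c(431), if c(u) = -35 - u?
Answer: 162491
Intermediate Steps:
(13429 + 149528) + c(431) = (13429 + 149528) + (-35 - 1*431) = 162957 + (-35 - 431) = 162957 - 466 = 162491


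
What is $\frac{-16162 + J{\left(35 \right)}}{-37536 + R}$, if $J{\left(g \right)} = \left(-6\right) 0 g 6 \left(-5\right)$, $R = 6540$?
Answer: $\frac{8081}{15498} \approx 0.52142$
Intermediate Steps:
$J{\left(g \right)} = 0$ ($J{\left(g \right)} = 0 \cdot 6 g \left(-5\right) = 0 \left(- 30 g\right) = 0$)
$\frac{-16162 + J{\left(35 \right)}}{-37536 + R} = \frac{-16162 + 0}{-37536 + 6540} = - \frac{16162}{-30996} = \left(-16162\right) \left(- \frac{1}{30996}\right) = \frac{8081}{15498}$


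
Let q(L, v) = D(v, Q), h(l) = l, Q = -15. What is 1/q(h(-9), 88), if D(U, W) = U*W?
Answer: -1/1320 ≈ -0.00075758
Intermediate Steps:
q(L, v) = -15*v (q(L, v) = v*(-15) = -15*v)
1/q(h(-9), 88) = 1/(-15*88) = 1/(-1320) = -1/1320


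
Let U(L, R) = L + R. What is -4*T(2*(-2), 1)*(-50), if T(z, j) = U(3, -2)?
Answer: 200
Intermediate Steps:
T(z, j) = 1 (T(z, j) = 3 - 2 = 1)
-4*T(2*(-2), 1)*(-50) = -4*1*(-50) = -4*(-50) = 200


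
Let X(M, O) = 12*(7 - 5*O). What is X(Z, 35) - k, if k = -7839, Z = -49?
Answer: 5823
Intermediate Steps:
X(M, O) = 84 - 60*O
X(Z, 35) - k = (84 - 60*35) - 1*(-7839) = (84 - 2100) + 7839 = -2016 + 7839 = 5823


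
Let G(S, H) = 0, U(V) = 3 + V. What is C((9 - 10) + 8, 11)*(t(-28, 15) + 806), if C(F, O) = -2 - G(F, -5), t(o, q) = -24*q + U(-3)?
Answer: -892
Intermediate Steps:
t(o, q) = -24*q (t(o, q) = -24*q + (3 - 3) = -24*q + 0 = -24*q)
C(F, O) = -2 (C(F, O) = -2 - 1*0 = -2 + 0 = -2)
C((9 - 10) + 8, 11)*(t(-28, 15) + 806) = -2*(-24*15 + 806) = -2*(-360 + 806) = -2*446 = -892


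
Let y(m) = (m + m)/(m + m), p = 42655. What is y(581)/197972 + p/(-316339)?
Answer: -8444179321/62626264508 ≈ -0.13483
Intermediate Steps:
y(m) = 1 (y(m) = (2*m)/((2*m)) = (2*m)*(1/(2*m)) = 1)
y(581)/197972 + p/(-316339) = 1/197972 + 42655/(-316339) = 1*(1/197972) + 42655*(-1/316339) = 1/197972 - 42655/316339 = -8444179321/62626264508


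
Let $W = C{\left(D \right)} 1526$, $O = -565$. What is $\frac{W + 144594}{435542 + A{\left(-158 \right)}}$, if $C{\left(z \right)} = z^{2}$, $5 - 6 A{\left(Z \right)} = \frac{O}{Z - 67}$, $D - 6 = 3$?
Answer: $\frac{18103500}{29399113} \approx 0.61578$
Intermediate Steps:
$D = 9$ ($D = 6 + 3 = 9$)
$A{\left(Z \right)} = \frac{5}{6} + \frac{565}{6 \left(-67 + Z\right)}$ ($A{\left(Z \right)} = \frac{5}{6} - \frac{\left(-565\right) \frac{1}{Z - 67}}{6} = \frac{5}{6} - \frac{\left(-565\right) \frac{1}{-67 + Z}}{6} = \frac{5}{6} + \frac{565}{6 \left(-67 + Z\right)}$)
$W = 123606$ ($W = 9^{2} \cdot 1526 = 81 \cdot 1526 = 123606$)
$\frac{W + 144594}{435542 + A{\left(-158 \right)}} = \frac{123606 + 144594}{435542 + \frac{5 \left(46 - 158\right)}{6 \left(-67 - 158\right)}} = \frac{268200}{435542 + \frac{5}{6} \frac{1}{-225} \left(-112\right)} = \frac{268200}{435542 + \frac{5}{6} \left(- \frac{1}{225}\right) \left(-112\right)} = \frac{268200}{435542 + \frac{56}{135}} = \frac{268200}{\frac{58798226}{135}} = 268200 \cdot \frac{135}{58798226} = \frac{18103500}{29399113}$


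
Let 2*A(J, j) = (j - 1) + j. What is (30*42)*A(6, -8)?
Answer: -10710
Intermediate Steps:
A(J, j) = -1/2 + j (A(J, j) = ((j - 1) + j)/2 = ((-1 + j) + j)/2 = (-1 + 2*j)/2 = -1/2 + j)
(30*42)*A(6, -8) = (30*42)*(-1/2 - 8) = 1260*(-17/2) = -10710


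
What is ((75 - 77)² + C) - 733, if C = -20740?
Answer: -21469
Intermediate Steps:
((75 - 77)² + C) - 733 = ((75 - 77)² - 20740) - 733 = ((-2)² - 20740) - 733 = (4 - 20740) - 733 = -20736 - 733 = -21469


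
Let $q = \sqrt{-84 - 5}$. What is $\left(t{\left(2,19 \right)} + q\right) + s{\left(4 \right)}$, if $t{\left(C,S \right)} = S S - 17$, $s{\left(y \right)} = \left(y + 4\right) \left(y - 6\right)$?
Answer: $328 + i \sqrt{89} \approx 328.0 + 9.434 i$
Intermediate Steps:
$q = i \sqrt{89}$ ($q = \sqrt{-89} = i \sqrt{89} \approx 9.434 i$)
$s{\left(y \right)} = \left(-6 + y\right) \left(4 + y\right)$ ($s{\left(y \right)} = \left(4 + y\right) \left(-6 + y\right) = \left(-6 + y\right) \left(4 + y\right)$)
$t{\left(C,S \right)} = -17 + S^{2}$ ($t{\left(C,S \right)} = S^{2} - 17 = -17 + S^{2}$)
$\left(t{\left(2,19 \right)} + q\right) + s{\left(4 \right)} = \left(\left(-17 + 19^{2}\right) + i \sqrt{89}\right) - \left(32 - 16\right) = \left(\left(-17 + 361\right) + i \sqrt{89}\right) - 16 = \left(344 + i \sqrt{89}\right) - 16 = 328 + i \sqrt{89}$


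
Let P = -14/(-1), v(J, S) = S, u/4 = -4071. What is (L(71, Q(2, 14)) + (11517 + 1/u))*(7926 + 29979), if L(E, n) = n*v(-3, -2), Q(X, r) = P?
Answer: 2363842665625/5428 ≈ 4.3549e+8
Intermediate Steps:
u = -16284 (u = 4*(-4071) = -16284)
P = 14 (P = -14*(-1) = 14)
Q(X, r) = 14
L(E, n) = -2*n (L(E, n) = n*(-2) = -2*n)
(L(71, Q(2, 14)) + (11517 + 1/u))*(7926 + 29979) = (-2*14 + (11517 + 1/(-16284)))*(7926 + 29979) = (-28 + (11517 - 1/16284))*37905 = (-28 + 187542827/16284)*37905 = (187086875/16284)*37905 = 2363842665625/5428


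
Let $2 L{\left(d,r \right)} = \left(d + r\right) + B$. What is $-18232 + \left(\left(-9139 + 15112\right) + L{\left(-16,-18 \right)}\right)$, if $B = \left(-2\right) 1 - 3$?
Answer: $- \frac{24557}{2} \approx -12279.0$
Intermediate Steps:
$B = -5$ ($B = -2 - 3 = -5$)
$L{\left(d,r \right)} = - \frac{5}{2} + \frac{d}{2} + \frac{r}{2}$ ($L{\left(d,r \right)} = \frac{\left(d + r\right) - 5}{2} = \frac{-5 + d + r}{2} = - \frac{5}{2} + \frac{d}{2} + \frac{r}{2}$)
$-18232 + \left(\left(-9139 + 15112\right) + L{\left(-16,-18 \right)}\right) = -18232 + \left(\left(-9139 + 15112\right) + \left(- \frac{5}{2} + \frac{1}{2} \left(-16\right) + \frac{1}{2} \left(-18\right)\right)\right) = -18232 + \left(5973 - \frac{39}{2}\right) = -18232 + \frac{11907}{2} = - \frac{24557}{2}$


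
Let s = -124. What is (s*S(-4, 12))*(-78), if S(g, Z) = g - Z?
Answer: -154752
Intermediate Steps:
(s*S(-4, 12))*(-78) = -124*(-4 - 1*12)*(-78) = -124*(-4 - 12)*(-78) = -124*(-16)*(-78) = 1984*(-78) = -154752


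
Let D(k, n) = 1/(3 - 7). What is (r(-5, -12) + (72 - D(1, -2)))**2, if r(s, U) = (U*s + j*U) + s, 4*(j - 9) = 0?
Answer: 5929/16 ≈ 370.56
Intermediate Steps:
j = 9 (j = 9 + (1/4)*0 = 9 + 0 = 9)
r(s, U) = s + 9*U + U*s (r(s, U) = (U*s + 9*U) + s = (9*U + U*s) + s = s + 9*U + U*s)
D(k, n) = -1/4 (D(k, n) = 1/(-4) = -1/4)
(r(-5, -12) + (72 - D(1, -2)))**2 = ((-5 + 9*(-12) - 12*(-5)) + (72 - 1*(-1/4)))**2 = ((-5 - 108 + 60) + (72 + 1/4))**2 = (-53 + 289/4)**2 = (77/4)**2 = 5929/16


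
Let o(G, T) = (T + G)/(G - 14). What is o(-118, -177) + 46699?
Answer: 6164563/132 ≈ 46701.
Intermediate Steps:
o(G, T) = (G + T)/(-14 + G)
o(-118, -177) + 46699 = (-118 - 177)/(-14 - 118) + 46699 = -295/(-132) + 46699 = -1/132*(-295) + 46699 = 295/132 + 46699 = 6164563/132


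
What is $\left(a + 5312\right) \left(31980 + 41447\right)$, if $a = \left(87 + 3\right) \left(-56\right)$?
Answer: $19972144$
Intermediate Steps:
$a = -5040$ ($a = 90 \left(-56\right) = -5040$)
$\left(a + 5312\right) \left(31980 + 41447\right) = \left(-5040 + 5312\right) \left(31980 + 41447\right) = 272 \cdot 73427 = 19972144$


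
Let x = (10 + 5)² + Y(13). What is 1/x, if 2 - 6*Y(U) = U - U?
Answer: 3/676 ≈ 0.0044379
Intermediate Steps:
Y(U) = ⅓ (Y(U) = ⅓ - (U - U)/6 = ⅓ - ⅙*0 = ⅓ + 0 = ⅓)
x = 676/3 (x = (10 + 5)² + ⅓ = 15² + ⅓ = 225 + ⅓ = 676/3 ≈ 225.33)
1/x = 1/(676/3) = 3/676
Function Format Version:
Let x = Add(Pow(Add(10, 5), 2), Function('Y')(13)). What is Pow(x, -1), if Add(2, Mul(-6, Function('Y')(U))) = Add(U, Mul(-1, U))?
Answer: Rational(3, 676) ≈ 0.0044379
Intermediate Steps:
Function('Y')(U) = Rational(1, 3) (Function('Y')(U) = Add(Rational(1, 3), Mul(Rational(-1, 6), Add(U, Mul(-1, U)))) = Add(Rational(1, 3), Mul(Rational(-1, 6), 0)) = Add(Rational(1, 3), 0) = Rational(1, 3))
x = Rational(676, 3) (x = Add(Pow(Add(10, 5), 2), Rational(1, 3)) = Add(Pow(15, 2), Rational(1, 3)) = Add(225, Rational(1, 3)) = Rational(676, 3) ≈ 225.33)
Pow(x, -1) = Pow(Rational(676, 3), -1) = Rational(3, 676)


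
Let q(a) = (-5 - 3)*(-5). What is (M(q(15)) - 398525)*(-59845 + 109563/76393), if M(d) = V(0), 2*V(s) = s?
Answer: 1821908655255050/76393 ≈ 2.3849e+10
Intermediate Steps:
V(s) = s/2
q(a) = 40 (q(a) = -8*(-5) = 40)
M(d) = 0 (M(d) = (½)*0 = 0)
(M(q(15)) - 398525)*(-59845 + 109563/76393) = (0 - 398525)*(-59845 + 109563/76393) = -398525*(-59845 + 109563*(1/76393)) = -398525*(-59845 + 109563/76393) = -398525*(-4571629522/76393) = 1821908655255050/76393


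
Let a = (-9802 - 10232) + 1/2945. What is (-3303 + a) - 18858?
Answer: -124264274/2945 ≈ -42195.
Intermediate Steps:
a = -59000129/2945 (a = -20034 + 1/2945 = -59000129/2945 ≈ -20034.)
(-3303 + a) - 18858 = (-3303 - 59000129/2945) - 18858 = -68727464/2945 - 18858 = -124264274/2945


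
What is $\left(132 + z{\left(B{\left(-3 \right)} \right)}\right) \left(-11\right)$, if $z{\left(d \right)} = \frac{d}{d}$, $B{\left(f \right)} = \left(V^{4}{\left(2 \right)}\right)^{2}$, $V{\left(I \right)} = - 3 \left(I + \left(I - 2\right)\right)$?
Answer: $-1463$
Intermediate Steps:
$V{\left(I \right)} = 6 - 6 I$ ($V{\left(I \right)} = - 3 \left(I + \left(-2 + I\right)\right) = - 3 \left(-2 + 2 I\right) = 6 - 6 I$)
$B{\left(f \right)} = 1679616$ ($B{\left(f \right)} = \left(\left(6 - 12\right)^{4}\right)^{2} = \left(\left(-6\right)^{4}\right)^{2} = 1296^{2} = 1679616$)
$z{\left(d \right)} = 1$
$\left(132 + z{\left(B{\left(-3 \right)} \right)}\right) \left(-11\right) = \left(132 + 1\right) \left(-11\right) = 133 \left(-11\right) = -1463$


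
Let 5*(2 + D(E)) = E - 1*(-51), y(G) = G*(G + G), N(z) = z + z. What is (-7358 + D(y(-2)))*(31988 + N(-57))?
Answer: -1171082634/5 ≈ -2.3422e+8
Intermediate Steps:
N(z) = 2*z
y(G) = 2*G**2 (y(G) = G*(2*G) = 2*G**2)
D(E) = 41/5 + E/5 (D(E) = -2 + (E - 1*(-51))/5 = -2 + (E + 51)/5 = -2 + (51 + E)/5 = -2 + (51/5 + E/5) = 41/5 + E/5)
(-7358 + D(y(-2)))*(31988 + N(-57)) = (-7358 + (41/5 + (2*(-2)**2)/5))*(31988 + 2*(-57)) = (-7358 + (41/5 + (2*4)/5))*(31988 - 114) = (-7358 + (41/5 + (1/5)*8))*31874 = (-7358 + (41/5 + 8/5))*31874 = (-7358 + 49/5)*31874 = -36741/5*31874 = -1171082634/5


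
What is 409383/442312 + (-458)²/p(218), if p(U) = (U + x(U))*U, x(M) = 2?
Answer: 1080914837/203973880 ≈ 5.2993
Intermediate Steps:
p(U) = U*(2 + U) (p(U) = (U + 2)*U = (2 + U)*U = U*(2 + U))
409383/442312 + (-458)²/p(218) = 409383/442312 + (-458)²/((218*(2 + 218))) = 409383*(1/442312) + 209764/((218*220)) = 31491/34024 + 209764/47960 = 31491/34024 + 209764*(1/47960) = 31491/34024 + 52441/11990 = 1080914837/203973880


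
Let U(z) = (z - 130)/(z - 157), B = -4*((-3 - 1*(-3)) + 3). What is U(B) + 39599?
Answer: 6692373/169 ≈ 39600.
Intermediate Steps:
B = -12 (B = -4*((-3 + 3) + 3) = -4*(0 + 3) = -4*3 = -12)
U(z) = (-130 + z)/(-157 + z)
U(B) + 39599 = (-130 - 12)/(-157 - 12) + 39599 = -142/(-169) + 39599 = -1/169*(-142) + 39599 = 142/169 + 39599 = 6692373/169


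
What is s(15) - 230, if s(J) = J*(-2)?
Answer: -260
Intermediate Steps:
s(J) = -2*J
s(15) - 230 = -2*15 - 230 = -30 - 230 = -260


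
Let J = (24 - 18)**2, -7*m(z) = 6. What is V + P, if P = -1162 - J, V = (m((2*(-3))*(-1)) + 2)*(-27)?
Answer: -8602/7 ≈ -1228.9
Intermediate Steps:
m(z) = -6/7 (m(z) = -1/7*6 = -6/7)
J = 36 (J = 6**2 = 36)
V = -216/7 (V = (-6/7 + 2)*(-27) = (8/7)*(-27) = -216/7 ≈ -30.857)
P = -1198 (P = -1162 - 1*36 = -1162 - 36 = -1198)
V + P = -216/7 - 1198 = -8602/7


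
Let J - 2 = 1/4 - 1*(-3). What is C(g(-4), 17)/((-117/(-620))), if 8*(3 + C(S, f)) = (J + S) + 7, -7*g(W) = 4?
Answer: -17825/2184 ≈ -8.1616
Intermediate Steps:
J = 21/4 (J = 2 + (1/4 - 1*(-3)) = 2 + (¼ + 3) = 2 + 13/4 = 21/4 ≈ 5.2500)
g(W) = -4/7 (g(W) = -⅐*4 = -4/7)
C(S, f) = -47/32 + S/8 (C(S, f) = -3 + ((21/4 + S) + 7)/8 = -3 + (49/4 + S)/8 = -3 + (49/32 + S/8) = -47/32 + S/8)
C(g(-4), 17)/((-117/(-620))) = (-47/32 + (⅛)*(-4/7))/((-117/(-620))) = (-47/32 - 1/14)/((-117*(-1/620))) = -345/(224*117/620) = -345/224*620/117 = -17825/2184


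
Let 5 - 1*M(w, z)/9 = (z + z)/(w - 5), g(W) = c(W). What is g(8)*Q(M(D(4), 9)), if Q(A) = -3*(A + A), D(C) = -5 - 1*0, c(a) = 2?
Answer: -3672/5 ≈ -734.40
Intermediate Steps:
D(C) = -5 (D(C) = -5 + 0 = -5)
g(W) = 2
M(w, z) = 45 - 18*z/(-5 + w) (M(w, z) = 45 - 9*(z + z)/(w - 5) = 45 - 9*2*z/(-5 + w) = 45 - 18*z/(-5 + w))
Q(A) = -6*A
g(8)*Q(M(D(4), 9)) = 2*(-54*(-25 - 2*9 + 5*(-5))/(-5 - 5)) = 2*(-54*(-25 - 18 - 25)/(-10)) = 2*(-54*(-1)*(-68)/10) = 2*(-6*306/5) = 2*(-1836/5) = -3672/5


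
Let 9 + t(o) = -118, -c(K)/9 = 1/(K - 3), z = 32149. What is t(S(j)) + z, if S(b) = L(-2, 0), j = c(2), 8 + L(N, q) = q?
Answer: 32022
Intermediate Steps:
L(N, q) = -8 + q
c(K) = -9/(-3 + K) (c(K) = -9/(K - 3) = -9/(-3 + K))
j = 9 (j = -9/(-3 + 2) = -9/(-1) = -9*(-1) = 9)
S(b) = -8 (S(b) = -8 + 0 = -8)
t(o) = -127 (t(o) = -9 - 118 = -127)
t(S(j)) + z = -127 + 32149 = 32022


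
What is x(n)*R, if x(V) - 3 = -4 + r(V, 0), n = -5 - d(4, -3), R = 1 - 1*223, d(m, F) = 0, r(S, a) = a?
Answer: 222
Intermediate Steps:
R = -222 (R = 1 - 223 = -222)
n = -5 (n = -5 - 1*0 = -5 + 0 = -5)
x(V) = -1 (x(V) = 3 + (-4 + 0) = 3 - 4 = -1)
x(n)*R = -1*(-222) = 222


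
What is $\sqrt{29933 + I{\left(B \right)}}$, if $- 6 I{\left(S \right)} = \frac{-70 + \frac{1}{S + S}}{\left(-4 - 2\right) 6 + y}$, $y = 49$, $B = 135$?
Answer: $\frac{\sqrt{40976512135}}{1170} \approx 173.01$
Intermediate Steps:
$I{\left(S \right)} = \frac{35}{39} - \frac{1}{156 S}$ ($I{\left(S \right)} = - \frac{\left(-70 + \frac{1}{S + S}\right) \frac{1}{\left(-4 - 2\right) 6 + 49}}{6} = - \frac{\left(-70 + \frac{1}{2 S}\right) \frac{1}{\left(-6\right) 6 + 49}}{6} = - \frac{\left(-70 + \frac{1}{2 S}\right) \frac{1}{-36 + 49}}{6} = - \frac{\left(-70 + \frac{1}{2 S}\right) \frac{1}{13}}{6} = - \frac{- \frac{70}{13} + \frac{1}{26 S}}{6} = \frac{35}{39} - \frac{1}{156 S}$)
$\sqrt{29933 + I{\left(B \right)}} = \sqrt{29933 + \frac{-1 + 140 \cdot 135}{156 \cdot 135}} = \sqrt{29933 + \frac{1}{156} \cdot \frac{1}{135} \left(-1 + 18900\right)} = \sqrt{29933 + \frac{1}{156} \cdot \frac{1}{135} \cdot 18899} = \sqrt{29933 + \frac{18899}{21060}} = \sqrt{\frac{630407879}{21060}} = \frac{\sqrt{40976512135}}{1170}$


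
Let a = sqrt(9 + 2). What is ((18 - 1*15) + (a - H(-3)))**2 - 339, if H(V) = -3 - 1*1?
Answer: -279 + 14*sqrt(11) ≈ -232.57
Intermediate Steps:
H(V) = -4 (H(V) = -3 - 1 = -4)
a = sqrt(11) ≈ 3.3166
((18 - 1*15) + (a - H(-3)))**2 - 339 = ((18 - 1*15) + (sqrt(11) - 1*(-4)))**2 - 339 = ((18 - 15) + (sqrt(11) + 4))**2 - 339 = (3 + (4 + sqrt(11)))**2 - 339 = (7 + sqrt(11))**2 - 339 = -339 + (7 + sqrt(11))**2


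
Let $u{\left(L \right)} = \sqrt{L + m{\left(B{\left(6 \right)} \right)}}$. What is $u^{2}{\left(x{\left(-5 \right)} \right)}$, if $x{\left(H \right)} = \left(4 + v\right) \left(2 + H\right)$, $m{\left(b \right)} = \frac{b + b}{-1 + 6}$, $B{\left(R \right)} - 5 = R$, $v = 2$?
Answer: $- \frac{68}{5} \approx -13.6$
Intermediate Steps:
$B{\left(R \right)} = 5 + R$
$m{\left(b \right)} = \frac{2 b}{5}$
$x{\left(H \right)} = 12 + 6 H$ ($x{\left(H \right)} = \left(4 + 2\right) \left(2 + H\right) = 6 \left(2 + H\right) = 12 + 6 H$)
$u{\left(L \right)} = \sqrt{\frac{22}{5} + L}$ ($u{\left(L \right)} = \sqrt{L + \frac{2 \left(5 + 6\right)}{5}} = \sqrt{L + \frac{2}{5} \cdot 11} = \sqrt{L + \frac{22}{5}} = \sqrt{\frac{22}{5} + L}$)
$u^{2}{\left(x{\left(-5 \right)} \right)} = \left(\frac{\sqrt{110 + 25 \left(12 + 6 \left(-5\right)\right)}}{5}\right)^{2} = \left(\frac{\sqrt{110 + 25 \left(12 - 30\right)}}{5}\right)^{2} = \left(\frac{\sqrt{110 + 25 \left(-18\right)}}{5}\right)^{2} = \left(\frac{\sqrt{110 - 450}}{5}\right)^{2} = \left(\frac{\sqrt{-340}}{5}\right)^{2} = \left(\frac{2 i \sqrt{85}}{5}\right)^{2} = - \frac{68}{5}$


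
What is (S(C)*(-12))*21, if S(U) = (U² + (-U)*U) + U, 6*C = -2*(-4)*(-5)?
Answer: 1680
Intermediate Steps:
C = -20/3 (C = (-2*(-4)*(-5))/6 = (8*(-5))/6 = (⅙)*(-40) = -20/3 ≈ -6.6667)
S(U) = U (S(U) = (U² - U²) + U = 0 + U = U)
(S(C)*(-12))*21 = -20/3*(-12)*21 = 80*21 = 1680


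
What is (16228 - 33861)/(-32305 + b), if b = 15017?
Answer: 17633/17288 ≈ 1.0200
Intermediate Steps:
(16228 - 33861)/(-32305 + b) = (16228 - 33861)/(-32305 + 15017) = -17633/(-17288) = -17633*(-1/17288) = 17633/17288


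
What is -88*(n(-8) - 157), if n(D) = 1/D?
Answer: 13827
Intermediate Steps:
-88*(n(-8) - 157) = -88*(1/(-8) - 157) = -88*(-⅛ - 157) = -88*(-1257/8) = 13827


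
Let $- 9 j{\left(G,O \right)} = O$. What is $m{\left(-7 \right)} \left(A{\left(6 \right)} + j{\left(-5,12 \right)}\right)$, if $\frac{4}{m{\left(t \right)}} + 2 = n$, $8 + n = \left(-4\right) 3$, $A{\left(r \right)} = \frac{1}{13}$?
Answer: $\frac{98}{429} \approx 0.22844$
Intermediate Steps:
$A{\left(r \right)} = \frac{1}{13}$
$j{\left(G,O \right)} = - \frac{O}{9}$
$n = -20$ ($n = -8 - 12 = -20$)
$m{\left(t \right)} = - \frac{2}{11}$ ($m{\left(t \right)} = \frac{4}{-2 - 20} = \frac{4}{-22} = 4 \left(- \frac{1}{22}\right) = - \frac{2}{11}$)
$m{\left(-7 \right)} \left(A{\left(6 \right)} + j{\left(-5,12 \right)}\right) = - \frac{2 \left(\frac{1}{13} - \frac{4}{3}\right)}{11} = \left(- \frac{2}{11}\right) \left(- \frac{49}{39}\right) = \frac{98}{429}$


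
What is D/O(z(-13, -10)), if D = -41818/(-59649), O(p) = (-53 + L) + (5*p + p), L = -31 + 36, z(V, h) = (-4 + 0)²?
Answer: 20909/1431576 ≈ 0.014606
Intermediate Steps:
z(V, h) = 16 (z(V, h) = (-4)² = 16)
L = 5
O(p) = -48 + 6*p (O(p) = (-53 + 5) + (5*p + p) = -48 + 6*p)
D = 41818/59649 (D = -41818*(-1/59649) = 41818/59649 ≈ 0.70107)
D/O(z(-13, -10)) = 41818/(59649*(-48 + 6*16)) = 41818/(59649*(-48 + 96)) = (41818/59649)/48 = (41818/59649)*(1/48) = 20909/1431576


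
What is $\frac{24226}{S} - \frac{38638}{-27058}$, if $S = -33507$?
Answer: $\frac{319568179}{453316203} \approx 0.70496$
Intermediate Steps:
$\frac{24226}{S} - \frac{38638}{-27058} = \frac{24226}{-33507} - \frac{38638}{-27058} = 24226 \left(- \frac{1}{33507}\right) - - \frac{19319}{13529} = - \frac{24226}{33507} + \frac{19319}{13529} = \frac{319568179}{453316203}$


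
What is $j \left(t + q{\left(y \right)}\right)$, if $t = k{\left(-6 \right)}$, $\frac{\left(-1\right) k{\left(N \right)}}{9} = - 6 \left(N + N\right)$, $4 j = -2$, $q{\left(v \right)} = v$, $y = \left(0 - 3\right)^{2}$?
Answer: $\frac{639}{2} \approx 319.5$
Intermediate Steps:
$y = 9$ ($y = \left(-3\right)^{2} = 9$)
$j = - \frac{1}{2}$ ($j = \frac{1}{4} \left(-2\right) = - \frac{1}{2} \approx -0.5$)
$k{\left(N \right)} = 108 N$ ($k{\left(N \right)} = - 9 \left(- 6 \left(N + N\right)\right) = - 9 \left(- 6 \cdot 2 N\right) = - 9 \left(- 12 N\right) = 108 N$)
$t = -648$ ($t = 108 \left(-6\right) = -648$)
$j \left(t + q{\left(y \right)}\right) = - \frac{-648 + 9}{2} = \left(- \frac{1}{2}\right) \left(-639\right) = \frac{639}{2}$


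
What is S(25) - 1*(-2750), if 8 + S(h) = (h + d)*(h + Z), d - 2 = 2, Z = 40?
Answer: 4627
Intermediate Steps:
d = 4 (d = 2 + 2 = 4)
S(h) = -8 + (4 + h)*(40 + h) (S(h) = -8 + (h + 4)*(h + 40) = -8 + (4 + h)*(40 + h))
S(25) - 1*(-2750) = (152 + 25**2 + 44*25) - 1*(-2750) = (152 + 625 + 1100) + 2750 = 1877 + 2750 = 4627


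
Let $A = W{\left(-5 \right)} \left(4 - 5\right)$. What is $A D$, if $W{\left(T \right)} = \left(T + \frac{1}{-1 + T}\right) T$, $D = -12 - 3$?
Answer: $\frac{775}{2} \approx 387.5$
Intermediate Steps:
$D = -15$
$W{\left(T \right)} = T \left(T + \frac{1}{-1 + T}\right)$
$A = - \frac{155}{6}$ ($A = - \frac{5 \left(1 + \left(-5\right)^{2} - -5\right)}{-1 - 5} \left(4 - 5\right) = - \frac{5 \left(1 + 25 + 5\right)}{-6} \left(-1\right) = \left(-5\right) \left(- \frac{1}{6}\right) 31 \left(-1\right) = \frac{155}{6} \left(-1\right) = - \frac{155}{6} \approx -25.833$)
$A D = \left(- \frac{155}{6}\right) \left(-15\right) = \frac{775}{2}$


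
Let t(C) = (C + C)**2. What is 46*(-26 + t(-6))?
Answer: 5428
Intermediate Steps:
t(C) = 4*C**2 (t(C) = (2*C)**2 = 4*C**2)
46*(-26 + t(-6)) = 46*(-26 + 4*(-6)**2) = 46*(-26 + 4*36) = 46*(-26 + 144) = 46*118 = 5428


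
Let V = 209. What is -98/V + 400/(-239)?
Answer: -107022/49951 ≈ -2.1425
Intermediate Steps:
-98/V + 400/(-239) = -98/209 + 400/(-239) = -98*1/209 + 400*(-1/239) = -98/209 - 400/239 = -107022/49951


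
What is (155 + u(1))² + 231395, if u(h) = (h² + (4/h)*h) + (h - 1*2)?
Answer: 256676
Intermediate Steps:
u(h) = 2 + h + h² (u(h) = (h² + 4) + (h - 2) = (4 + h²) + (-2 + h) = 2 + h + h²)
(155 + u(1))² + 231395 = (155 + (2 + 1 + 1²))² + 231395 = (155 + (2 + 1 + 1))² + 231395 = (155 + 4)² + 231395 = 159² + 231395 = 25281 + 231395 = 256676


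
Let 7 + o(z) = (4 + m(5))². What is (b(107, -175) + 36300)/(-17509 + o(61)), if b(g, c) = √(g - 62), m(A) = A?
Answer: -660/317 - 3*√5/17435 ≈ -2.0824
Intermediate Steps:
b(g, c) = √(-62 + g)
o(z) = 74 (o(z) = -7 + (4 + 5)² = -7 + 9² = -7 + 81 = 74)
(b(107, -175) + 36300)/(-17509 + o(61)) = (√(-62 + 107) + 36300)/(-17509 + 74) = (√45 + 36300)/(-17435) = (3*√5 + 36300)*(-1/17435) = (36300 + 3*√5)*(-1/17435) = -660/317 - 3*√5/17435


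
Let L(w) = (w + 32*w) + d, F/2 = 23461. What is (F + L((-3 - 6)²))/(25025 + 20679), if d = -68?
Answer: 49527/45704 ≈ 1.0836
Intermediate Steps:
F = 46922 (F = 2*23461 = 46922)
L(w) = -68 + 33*w (L(w) = (w + 32*w) - 68 = 33*w - 68 = -68 + 33*w)
(F + L((-3 - 6)²))/(25025 + 20679) = (46922 + (-68 + 33*(-3 - 6)²))/(25025 + 20679) = (46922 + (-68 + 33*(-9)²))/45704 = (46922 + (-68 + 33*81))*(1/45704) = (46922 + (-68 + 2673))*(1/45704) = (46922 + 2605)*(1/45704) = 49527*(1/45704) = 49527/45704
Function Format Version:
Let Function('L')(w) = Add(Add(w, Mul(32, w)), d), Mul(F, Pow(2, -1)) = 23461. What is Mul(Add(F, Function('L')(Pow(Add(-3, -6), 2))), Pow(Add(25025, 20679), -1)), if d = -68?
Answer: Rational(49527, 45704) ≈ 1.0836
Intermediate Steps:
F = 46922 (F = Mul(2, 23461) = 46922)
Function('L')(w) = Add(-68, Mul(33, w)) (Function('L')(w) = Add(Add(w, Mul(32, w)), -68) = Add(Mul(33, w), -68) = Add(-68, Mul(33, w)))
Mul(Add(F, Function('L')(Pow(Add(-3, -6), 2))), Pow(Add(25025, 20679), -1)) = Mul(Add(46922, Add(-68, Mul(33, Pow(Add(-3, -6), 2)))), Pow(Add(25025, 20679), -1)) = Mul(Add(46922, Add(-68, Mul(33, Pow(-9, 2)))), Pow(45704, -1)) = Mul(Add(46922, Add(-68, Mul(33, 81))), Rational(1, 45704)) = Mul(Add(46922, Add(-68, 2673)), Rational(1, 45704)) = Mul(Add(46922, 2605), Rational(1, 45704)) = Mul(49527, Rational(1, 45704)) = Rational(49527, 45704)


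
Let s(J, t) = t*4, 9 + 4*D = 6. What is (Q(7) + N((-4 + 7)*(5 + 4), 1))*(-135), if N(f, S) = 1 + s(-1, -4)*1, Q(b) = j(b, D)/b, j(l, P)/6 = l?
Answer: 1215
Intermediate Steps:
D = -3/4 (D = -9/4 + (1/4)*6 = -9/4 + 3/2 = -3/4 ≈ -0.75000)
s(J, t) = 4*t
j(l, P) = 6*l
Q(b) = 6 (Q(b) = (6*b)/b = 6)
N(f, S) = -15 (N(f, S) = 1 + (4*(-4))*1 = 1 - 16*1 = 1 - 16 = -15)
(Q(7) + N((-4 + 7)*(5 + 4), 1))*(-135) = (6 - 15)*(-135) = -9*(-135) = 1215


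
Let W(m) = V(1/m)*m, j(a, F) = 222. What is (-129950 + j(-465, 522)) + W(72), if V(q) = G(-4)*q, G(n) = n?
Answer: -129732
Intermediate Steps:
V(q) = -4*q
W(m) = -4 (W(m) = (-4/m)*m = -4)
(-129950 + j(-465, 522)) + W(72) = (-129950 + 222) - 4 = -129728 - 4 = -129732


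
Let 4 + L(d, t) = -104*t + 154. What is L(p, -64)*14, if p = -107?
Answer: 95284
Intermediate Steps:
L(d, t) = 150 - 104*t (L(d, t) = -4 + (-104*t + 154) = -4 + (154 - 104*t) = 150 - 104*t)
L(p, -64)*14 = (150 - 104*(-64))*14 = (150 + 6656)*14 = 6806*14 = 95284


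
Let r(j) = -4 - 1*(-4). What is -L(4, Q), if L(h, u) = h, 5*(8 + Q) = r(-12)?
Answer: -4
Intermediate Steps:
r(j) = 0 (r(j) = -4 + 4 = 0)
Q = -8 (Q = -8 + (1/5)*0 = -8 + 0 = -8)
-L(4, Q) = -1*4 = -4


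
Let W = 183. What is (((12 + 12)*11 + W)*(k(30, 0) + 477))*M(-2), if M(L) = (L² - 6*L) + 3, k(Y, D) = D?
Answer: 4051161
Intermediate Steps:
M(L) = 3 + L² - 6*L
(((12 + 12)*11 + W)*(k(30, 0) + 477))*M(-2) = (((12 + 12)*11 + 183)*(0 + 477))*(3 + (-2)² - 6*(-2)) = ((24*11 + 183)*477)*(3 + 4 + 12) = ((264 + 183)*477)*19 = (447*477)*19 = 213219*19 = 4051161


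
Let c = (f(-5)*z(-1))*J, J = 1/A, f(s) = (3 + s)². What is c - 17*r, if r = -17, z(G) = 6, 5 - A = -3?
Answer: 292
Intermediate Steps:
A = 8 (A = 5 - 1*(-3) = 5 + 3 = 8)
J = ⅛ (J = 1/8 = ⅛ ≈ 0.12500)
c = 3 (c = ((3 - 5)²*6)*(⅛) = ((-2)²*6)*(⅛) = (4*6)*(⅛) = 24*(⅛) = 3)
c - 17*r = 3 - 17*(-17) = 3 + 289 = 292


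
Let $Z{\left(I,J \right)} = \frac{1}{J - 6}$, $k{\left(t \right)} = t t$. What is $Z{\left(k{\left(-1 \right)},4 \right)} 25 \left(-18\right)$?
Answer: $225$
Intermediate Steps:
$k{\left(t \right)} = t^{2}$
$Z{\left(I,J \right)} = \frac{1}{-6 + J}$
$Z{\left(k{\left(-1 \right)},4 \right)} 25 \left(-18\right) = \frac{1}{-6 + 4} \cdot 25 \left(-18\right) = \frac{1}{-2} \cdot 25 \left(-18\right) = \left(- \frac{1}{2}\right) 25 \left(-18\right) = \left(- \frac{25}{2}\right) \left(-18\right) = 225$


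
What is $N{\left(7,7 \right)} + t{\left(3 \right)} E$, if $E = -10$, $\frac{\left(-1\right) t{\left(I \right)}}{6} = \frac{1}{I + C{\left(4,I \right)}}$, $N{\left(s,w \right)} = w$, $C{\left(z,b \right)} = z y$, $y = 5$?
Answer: $\frac{221}{23} \approx 9.6087$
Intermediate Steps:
$C{\left(z,b \right)} = 5 z$ ($C{\left(z,b \right)} = z 5 = 5 z$)
$t{\left(I \right)} = - \frac{6}{20 + I}$ ($t{\left(I \right)} = - \frac{6}{I + 5 \cdot 4} = - \frac{6}{I + 20} = - \frac{6}{20 + I}$)
$N{\left(7,7 \right)} + t{\left(3 \right)} E = 7 + - \frac{6}{20 + 3} \left(-10\right) = 7 + - \frac{6}{23} \left(-10\right) = 7 + \left(-6\right) \frac{1}{23} \left(-10\right) = 7 - - \frac{60}{23} = 7 + \frac{60}{23} = \frac{221}{23}$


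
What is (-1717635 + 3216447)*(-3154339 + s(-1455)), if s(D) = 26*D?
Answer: -4784461203228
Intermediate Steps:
(-1717635 + 3216447)*(-3154339 + s(-1455)) = (-1717635 + 3216447)*(-3154339 + 26*(-1455)) = 1498812*(-3154339 - 37830) = 1498812*(-3192169) = -4784461203228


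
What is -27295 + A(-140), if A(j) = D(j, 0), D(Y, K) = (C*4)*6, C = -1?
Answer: -27319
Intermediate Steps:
D(Y, K) = -24 (D(Y, K) = -1*4*6 = -4*6 = -24)
A(j) = -24
-27295 + A(-140) = -27295 - 24 = -27319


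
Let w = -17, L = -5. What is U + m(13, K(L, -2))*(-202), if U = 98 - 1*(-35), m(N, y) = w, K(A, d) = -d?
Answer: 3567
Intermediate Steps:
m(N, y) = -17
U = 133 (U = 98 + 35 = 133)
U + m(13, K(L, -2))*(-202) = 133 - 17*(-202) = 133 + 3434 = 3567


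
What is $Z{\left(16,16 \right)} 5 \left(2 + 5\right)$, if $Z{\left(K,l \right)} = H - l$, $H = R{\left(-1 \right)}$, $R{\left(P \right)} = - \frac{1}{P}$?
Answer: $-525$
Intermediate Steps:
$H = 1$ ($H = - \frac{1}{-1} = \left(-1\right) \left(-1\right) = 1$)
$Z{\left(K,l \right)} = 1 - l$
$Z{\left(16,16 \right)} 5 \left(2 + 5\right) = \left(1 - 16\right) 5 \left(2 + 5\right) = \left(1 - 16\right) 5 \cdot 7 = \left(-15\right) 35 = -525$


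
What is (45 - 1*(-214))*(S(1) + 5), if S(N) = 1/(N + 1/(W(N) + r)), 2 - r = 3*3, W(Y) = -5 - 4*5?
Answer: 48433/31 ≈ 1562.4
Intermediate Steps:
W(Y) = -25 (W(Y) = -5 - 20 = -25)
r = -7 (r = 2 - 3*3 = 2 - 1*9 = 2 - 9 = -7)
S(N) = 1/(-1/32 + N) (S(N) = 1/(N + 1/(-25 - 7)) = 1/(N + 1/(-32)) = 1/(N - 1/32) = 1/(-1/32 + N))
(45 - 1*(-214))*(S(1) + 5) = (45 - 1*(-214))*(32/(-1 + 32*1) + 5) = (45 + 214)*(32/(-1 + 32) + 5) = 259*(32/31 + 5) = 259*(187/31) = 48433/31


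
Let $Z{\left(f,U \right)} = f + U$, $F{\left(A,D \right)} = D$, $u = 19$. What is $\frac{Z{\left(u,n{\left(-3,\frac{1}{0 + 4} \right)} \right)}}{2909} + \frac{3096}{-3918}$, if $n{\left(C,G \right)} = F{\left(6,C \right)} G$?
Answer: $- \frac{5956507}{7598308} \approx -0.78393$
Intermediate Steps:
$n{\left(C,G \right)} = C G$
$Z{\left(f,U \right)} = U + f$
$\frac{Z{\left(u,n{\left(-3,\frac{1}{0 + 4} \right)} \right)}}{2909} + \frac{3096}{-3918} = \frac{- \frac{3}{0 + 4} + 19}{2909} + \frac{3096}{-3918} = \left(- \frac{3}{4} + 19\right) \frac{1}{2909} + 3096 \left(- \frac{1}{3918}\right) = \left(\left(-3\right) \frac{1}{4} + 19\right) \frac{1}{2909} - \frac{516}{653} = \left(- \frac{3}{4} + 19\right) \frac{1}{2909} - \frac{516}{653} = \frac{73}{4} \cdot \frac{1}{2909} - \frac{516}{653} = \frac{73}{11636} - \frac{516}{653} = - \frac{5956507}{7598308}$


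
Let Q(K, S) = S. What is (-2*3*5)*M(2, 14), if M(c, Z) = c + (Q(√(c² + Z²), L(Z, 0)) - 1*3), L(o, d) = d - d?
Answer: 30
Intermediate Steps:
L(o, d) = 0
M(c, Z) = -3 + c (M(c, Z) = c + (0 - 1*3) = c + (0 - 3) = c - 3 = -3 + c)
(-2*3*5)*M(2, 14) = (-2*3*5)*(-3 + 2) = -6*5*(-1) = -30*(-1) = 30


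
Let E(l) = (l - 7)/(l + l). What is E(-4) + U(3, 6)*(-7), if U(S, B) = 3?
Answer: -157/8 ≈ -19.625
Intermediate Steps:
E(l) = (-7 + l)/(2*l) (E(l) = (-7 + l)/((2*l)) = (-7 + l)*(1/(2*l)) = (-7 + l)/(2*l))
E(-4) + U(3, 6)*(-7) = (1/2)*(-7 - 4)/(-4) + 3*(-7) = (1/2)*(-1/4)*(-11) - 21 = 11/8 - 21 = -157/8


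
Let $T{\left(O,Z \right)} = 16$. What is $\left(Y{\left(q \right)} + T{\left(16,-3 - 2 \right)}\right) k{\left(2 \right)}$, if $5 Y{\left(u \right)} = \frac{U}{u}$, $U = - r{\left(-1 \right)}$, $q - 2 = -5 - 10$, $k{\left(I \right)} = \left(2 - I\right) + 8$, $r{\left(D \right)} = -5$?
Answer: $\frac{1656}{13} \approx 127.38$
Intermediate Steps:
$k{\left(I \right)} = 10 - I$
$q = -13$ ($q = 2 - 15 = -13$)
$U = 5$ ($U = \left(-1\right) \left(-5\right) = 5$)
$Y{\left(u \right)} = \frac{1}{u}$ ($Y{\left(u \right)} = \frac{5 \frac{1}{u}}{5} = \frac{1}{u}$)
$\left(Y{\left(q \right)} + T{\left(16,-3 - 2 \right)}\right) k{\left(2 \right)} = \left(\frac{1}{-13} + 16\right) \left(10 - 2\right) = \left(- \frac{1}{13} + 16\right) \left(10 - 2\right) = \frac{207}{13} \cdot 8 = \frac{1656}{13}$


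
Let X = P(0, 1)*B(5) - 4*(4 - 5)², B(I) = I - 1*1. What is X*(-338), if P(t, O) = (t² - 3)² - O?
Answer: -9464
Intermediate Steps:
P(t, O) = (-3 + t²)² - O
B(I) = -1 + I (B(I) = I - 1 = -1 + I)
X = 28 (X = ((-3 + 0²)² - 1*1)*(-1 + 5) - 4*(4 - 5)² = ((-3 + 0)² - 1)*4 - 4*(-1)² = ((-3)² - 1)*4 - 4*1 = (9 - 1)*4 - 4 = 8*4 - 4 = 32 - 4 = 28)
X*(-338) = 28*(-338) = -9464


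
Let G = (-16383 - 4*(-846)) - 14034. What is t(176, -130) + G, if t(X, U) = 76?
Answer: -26957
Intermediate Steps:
G = -27033 (G = (-16383 + 3384) - 14034 = -12999 - 14034 = -27033)
t(176, -130) + G = 76 - 27033 = -26957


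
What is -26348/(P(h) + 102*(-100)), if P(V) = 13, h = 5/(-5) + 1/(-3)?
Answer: 26348/10187 ≈ 2.5864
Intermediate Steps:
h = -4/3 (h = 5*(-⅕) + 1*(-⅓) = -1 - ⅓ = -4/3 ≈ -1.3333)
-26348/(P(h) + 102*(-100)) = -26348/(13 + 102*(-100)) = -26348/(13 - 10200) = -26348/(-10187) = -26348*(-1/10187) = 26348/10187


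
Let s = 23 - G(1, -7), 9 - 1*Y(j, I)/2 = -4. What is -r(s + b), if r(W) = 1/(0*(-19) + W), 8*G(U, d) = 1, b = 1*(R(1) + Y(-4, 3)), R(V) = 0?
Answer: -8/391 ≈ -0.020460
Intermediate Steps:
Y(j, I) = 26 (Y(j, I) = 18 - 2*(-4) = 18 + 8 = 26)
b = 26 (b = 1*(0 + 26) = 1*26 = 26)
G(U, d) = ⅛ (G(U, d) = (⅛)*1 = ⅛)
s = 183/8 (s = 23 - 1*⅛ = 23 - ⅛ = 183/8 ≈ 22.875)
r(W) = 1/W (r(W) = 1/(0 + W) = 1/W)
-r(s + b) = -1/(183/8 + 26) = -1/391/8 = -1*8/391 = -8/391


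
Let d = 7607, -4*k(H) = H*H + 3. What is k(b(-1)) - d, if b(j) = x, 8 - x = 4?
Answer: -30447/4 ≈ -7611.8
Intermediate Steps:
x = 4 (x = 8 - 1*4 = 8 - 4 = 4)
b(j) = 4
k(H) = -¾ - H²/4 (k(H) = -(H*H + 3)/4 = -(H² + 3)/4 = -(3 + H²)/4 = -¾ - H²/4)
k(b(-1)) - d = (-¾ - ¼*4²) - 1*7607 = (-¾ - ¼*16) - 7607 = (-¾ - 4) - 7607 = -19/4 - 7607 = -30447/4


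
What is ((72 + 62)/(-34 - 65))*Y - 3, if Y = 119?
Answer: -16243/99 ≈ -164.07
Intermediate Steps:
((72 + 62)/(-34 - 65))*Y - 3 = ((72 + 62)/(-34 - 65))*119 - 3 = (134/(-99))*119 - 3 = (134*(-1/99))*119 - 3 = -134/99*119 - 3 = -15946/99 - 3 = -16243/99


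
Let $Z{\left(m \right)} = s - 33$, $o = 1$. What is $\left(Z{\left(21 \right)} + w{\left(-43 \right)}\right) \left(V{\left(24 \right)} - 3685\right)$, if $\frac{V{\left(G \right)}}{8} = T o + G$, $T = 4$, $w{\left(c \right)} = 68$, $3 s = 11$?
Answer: $- \frac{401476}{3} \approx -1.3383 \cdot 10^{5}$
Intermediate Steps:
$s = \frac{11}{3}$ ($s = \frac{1}{3} \cdot 11 = \frac{11}{3} \approx 3.6667$)
$V{\left(G \right)} = 32 + 8 G$ ($V{\left(G \right)} = 8 \left(4 \cdot 1 + G\right) = 8 \left(4 + G\right) = 32 + 8 G$)
$Z{\left(m \right)} = - \frac{88}{3}$ ($Z{\left(m \right)} = \frac{11}{3} - 33 = - \frac{88}{3}$)
$\left(Z{\left(21 \right)} + w{\left(-43 \right)}\right) \left(V{\left(24 \right)} - 3685\right) = \left(- \frac{88}{3} + 68\right) \left(\left(32 + 8 \cdot 24\right) - 3685\right) = \frac{116 \left(\left(32 + 192\right) - 3685\right)}{3} = \frac{116 \left(224 - 3685\right)}{3} = \frac{116}{3} \left(-3461\right) = - \frac{401476}{3}$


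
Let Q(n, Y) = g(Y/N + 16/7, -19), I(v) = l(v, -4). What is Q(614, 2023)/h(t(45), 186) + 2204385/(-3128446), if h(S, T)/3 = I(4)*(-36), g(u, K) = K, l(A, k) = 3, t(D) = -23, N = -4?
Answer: -327390133/506808252 ≈ -0.64598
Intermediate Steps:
I(v) = 3
Q(n, Y) = -19
h(S, T) = -324 (h(S, T) = 3*(3*(-36)) = 3*(-108) = -324)
Q(614, 2023)/h(t(45), 186) + 2204385/(-3128446) = -19/(-324) + 2204385/(-3128446) = -19*(-1/324) + 2204385*(-1/3128446) = 19/324 - 2204385/3128446 = -327390133/506808252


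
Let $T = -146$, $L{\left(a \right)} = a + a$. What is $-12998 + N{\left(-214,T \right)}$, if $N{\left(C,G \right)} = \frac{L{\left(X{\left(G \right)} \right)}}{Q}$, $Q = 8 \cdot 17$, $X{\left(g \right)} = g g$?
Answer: $- \frac{215637}{17} \approx -12685.0$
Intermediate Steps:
$X{\left(g \right)} = g^{2}$
$Q = 136$
$L{\left(a \right)} = 2 a$
$N{\left(C,G \right)} = \frac{G^{2}}{68}$ ($N{\left(C,G \right)} = \frac{2 G^{2}}{136} = 2 G^{2} \cdot \frac{1}{136} = \frac{G^{2}}{68}$)
$-12998 + N{\left(-214,T \right)} = -12998 + \frac{\left(-146\right)^{2}}{68} = -12998 + \frac{1}{68} \cdot 21316 = -12998 + \frac{5329}{17} = - \frac{215637}{17}$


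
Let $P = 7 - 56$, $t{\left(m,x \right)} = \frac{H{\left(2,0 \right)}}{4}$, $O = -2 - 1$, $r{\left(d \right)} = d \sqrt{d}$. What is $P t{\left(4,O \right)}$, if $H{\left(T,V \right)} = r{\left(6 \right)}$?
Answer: $- \frac{147 \sqrt{6}}{2} \approx -180.04$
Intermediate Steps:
$r{\left(d \right)} = d^{\frac{3}{2}}$
$H{\left(T,V \right)} = 6 \sqrt{6}$ ($H{\left(T,V \right)} = 6^{\frac{3}{2}} = 6 \sqrt{6}$)
$O = -3$
$t{\left(m,x \right)} = \frac{3 \sqrt{6}}{2}$ ($t{\left(m,x \right)} = \frac{6 \sqrt{6}}{4} = 6 \sqrt{6} \cdot \frac{1}{4} = \frac{3 \sqrt{6}}{2}$)
$P = -49$
$P t{\left(4,O \right)} = - 49 \frac{3 \sqrt{6}}{2} = - \frac{147 \sqrt{6}}{2}$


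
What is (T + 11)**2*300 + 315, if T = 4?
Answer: 67815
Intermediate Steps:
(T + 11)**2*300 + 315 = (4 + 11)**2*300 + 315 = 15**2*300 + 315 = 225*300 + 315 = 67500 + 315 = 67815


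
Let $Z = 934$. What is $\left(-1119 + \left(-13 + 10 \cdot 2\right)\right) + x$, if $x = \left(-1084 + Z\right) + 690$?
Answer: $-572$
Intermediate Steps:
$x = 540$ ($x = \left(-1084 + 934\right) + 690 = -150 + 690 = 540$)
$\left(-1119 + \left(-13 + 10 \cdot 2\right)\right) + x = \left(-1119 + \left(-13 + 10 \cdot 2\right)\right) + 540 = \left(-1119 + \left(-13 + 20\right)\right) + 540 = \left(-1119 + 7\right) + 540 = -1112 + 540 = -572$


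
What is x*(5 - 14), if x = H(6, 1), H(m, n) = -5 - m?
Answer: 99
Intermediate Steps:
x = -11 (x = -5 - 1*6 = -5 - 6 = -11)
x*(5 - 14) = -11*(5 - 14) = -11*(-9) = 99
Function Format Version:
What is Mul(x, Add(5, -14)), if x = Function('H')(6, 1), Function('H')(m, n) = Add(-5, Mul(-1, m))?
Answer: 99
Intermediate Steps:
x = -11 (x = Add(-5, Mul(-1, 6)) = Add(-5, -6) = -11)
Mul(x, Add(5, -14)) = Mul(-11, Add(5, -14)) = Mul(-11, -9) = 99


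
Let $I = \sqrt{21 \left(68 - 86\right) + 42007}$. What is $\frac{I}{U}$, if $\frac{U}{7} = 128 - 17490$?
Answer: $- \frac{\sqrt{41629}}{121534} \approx -0.0016788$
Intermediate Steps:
$U = -121534$ ($U = 7 \left(128 - 17490\right) = 7 \left(-17362\right) = -121534$)
$I = \sqrt{41629}$ ($I = \sqrt{21 \left(-18\right) + 42007} = \sqrt{-378 + 42007} = \sqrt{41629} \approx 204.03$)
$\frac{I}{U} = \frac{\sqrt{41629}}{-121534} = \sqrt{41629} \left(- \frac{1}{121534}\right) = - \frac{\sqrt{41629}}{121534}$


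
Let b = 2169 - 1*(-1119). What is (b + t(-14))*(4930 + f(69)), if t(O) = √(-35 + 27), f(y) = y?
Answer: 16436712 + 9998*I*√2 ≈ 1.6437e+7 + 14139.0*I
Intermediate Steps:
t(O) = 2*I*√2 (t(O) = √(-8) = 2*I*√2)
b = 3288 (b = 2169 + 1119 = 3288)
(b + t(-14))*(4930 + f(69)) = (3288 + 2*I*√2)*(4930 + 69) = (3288 + 2*I*√2)*4999 = 16436712 + 9998*I*√2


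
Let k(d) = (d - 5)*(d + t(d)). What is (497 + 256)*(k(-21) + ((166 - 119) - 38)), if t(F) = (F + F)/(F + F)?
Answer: 398337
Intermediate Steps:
t(F) = 1 (t(F) = (2*F)/((2*F)) = (2*F)*(1/(2*F)) = 1)
k(d) = (1 + d)*(-5 + d) (k(d) = (d - 5)*(d + 1) = (-5 + d)*(1 + d) = (1 + d)*(-5 + d))
(497 + 256)*(k(-21) + ((166 - 119) - 38)) = (497 + 256)*((-5 + (-21)² - 4*(-21)) + ((166 - 119) - 38)) = 753*((-5 + 441 + 84) + (47 - 38)) = 753*(520 + 9) = 753*529 = 398337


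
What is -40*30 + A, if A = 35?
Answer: -1165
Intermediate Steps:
-40*30 + A = -40*30 + 35 = -1200 + 35 = -1165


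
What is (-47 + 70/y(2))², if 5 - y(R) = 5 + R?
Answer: 6724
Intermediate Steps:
y(R) = -R (y(R) = 5 - (5 + R) = 5 + (-5 - R) = -R)
(-47 + 70/y(2))² = (-47 + 70/((-1*2)))² = (-47 + 70/(-2))² = (-47 + 70*(-½))² = (-47 - 35)² = (-82)² = 6724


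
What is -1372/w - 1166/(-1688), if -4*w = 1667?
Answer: 5603733/1406948 ≈ 3.9829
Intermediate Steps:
w = -1667/4 (w = -¼*1667 = -1667/4 ≈ -416.75)
-1372/w - 1166/(-1688) = -1372/(-1667/4) - 1166/(-1688) = -1372*(-4/1667) - 1166*(-1/1688) = 5488/1667 + 583/844 = 5603733/1406948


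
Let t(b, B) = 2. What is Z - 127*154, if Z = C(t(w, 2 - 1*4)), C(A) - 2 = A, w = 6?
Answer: -19554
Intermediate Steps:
C(A) = 2 + A
Z = 4 (Z = 2 + 2 = 4)
Z - 127*154 = 4 - 127*154 = 4 - 19558 = -19554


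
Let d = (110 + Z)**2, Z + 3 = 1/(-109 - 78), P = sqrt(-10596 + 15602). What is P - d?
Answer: -400320064/34969 + sqrt(5006) ≈ -11377.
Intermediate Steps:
P = sqrt(5006) ≈ 70.753
Z = -562/187 (Z = -3 + 1/(-109 - 78) = -3 + 1/(-187) = -3 - 1/187 = -562/187 ≈ -3.0053)
d = 400320064/34969 (d = (110 - 562/187)**2 = (20008/187)**2 = 400320064/34969 ≈ 11448.)
P - d = sqrt(5006) - 1*400320064/34969 = sqrt(5006) - 400320064/34969 = -400320064/34969 + sqrt(5006)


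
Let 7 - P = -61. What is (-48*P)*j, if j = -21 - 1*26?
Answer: 153408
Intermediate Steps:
j = -47 (j = -21 - 26 = -47)
P = 68 (P = 7 - 1*(-61) = 7 + 61 = 68)
(-48*P)*j = -48*68*(-47) = -3264*(-47) = 153408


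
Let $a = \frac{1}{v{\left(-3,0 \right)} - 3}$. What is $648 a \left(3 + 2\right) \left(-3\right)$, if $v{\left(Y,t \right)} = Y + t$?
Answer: $1620$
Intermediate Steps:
$a = - \frac{1}{6}$ ($a = \frac{1}{\left(-3 + 0\right) - 3} = \frac{1}{-3 - 3} = \frac{1}{-6} = - \frac{1}{6} \approx -0.16667$)
$648 a \left(3 + 2\right) \left(-3\right) = 648 \left(- \frac{\left(3 + 2\right) \left(-3\right)}{6}\right) = 648 \left(- \frac{5 \left(-3\right)}{6}\right) = 648 \left(\left(- \frac{1}{6}\right) \left(-15\right)\right) = 648 \cdot \frac{5}{2} = 1620$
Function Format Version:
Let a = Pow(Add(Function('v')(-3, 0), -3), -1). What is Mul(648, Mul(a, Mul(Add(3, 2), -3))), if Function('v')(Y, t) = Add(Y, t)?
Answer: 1620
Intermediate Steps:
a = Rational(-1, 6) (a = Pow(Add(Add(-3, 0), -3), -1) = Pow(Add(-3, -3), -1) = Pow(-6, -1) = Rational(-1, 6) ≈ -0.16667)
Mul(648, Mul(a, Mul(Add(3, 2), -3))) = Mul(648, Mul(Rational(-1, 6), Mul(Add(3, 2), -3))) = Mul(648, Mul(Rational(-1, 6), Mul(5, -3))) = Mul(648, Mul(Rational(-1, 6), -15)) = Mul(648, Rational(5, 2)) = 1620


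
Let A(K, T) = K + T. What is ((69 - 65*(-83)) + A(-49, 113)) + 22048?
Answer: 27576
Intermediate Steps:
((69 - 65*(-83)) + A(-49, 113)) + 22048 = ((69 - 65*(-83)) + (-49 + 113)) + 22048 = ((69 + 5395) + 64) + 22048 = (5464 + 64) + 22048 = 5528 + 22048 = 27576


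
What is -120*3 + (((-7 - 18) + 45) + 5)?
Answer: -335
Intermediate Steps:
-120*3 + (((-7 - 18) + 45) + 5) = -360 + ((-25 + 45) + 5) = -360 + (20 + 5) = -360 + 25 = -335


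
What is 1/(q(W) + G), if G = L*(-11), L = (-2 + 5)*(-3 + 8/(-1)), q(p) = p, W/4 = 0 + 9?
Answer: 1/399 ≈ 0.0025063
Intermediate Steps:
W = 36 (W = 4*(0 + 9) = 4*9 = 36)
L = -33 (L = 3*(-3 + 8*(-1)) = 3*(-3 - 8) = 3*(-11) = -33)
G = 363 (G = -33*(-11) = 363)
1/(q(W) + G) = 1/(36 + 363) = 1/399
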